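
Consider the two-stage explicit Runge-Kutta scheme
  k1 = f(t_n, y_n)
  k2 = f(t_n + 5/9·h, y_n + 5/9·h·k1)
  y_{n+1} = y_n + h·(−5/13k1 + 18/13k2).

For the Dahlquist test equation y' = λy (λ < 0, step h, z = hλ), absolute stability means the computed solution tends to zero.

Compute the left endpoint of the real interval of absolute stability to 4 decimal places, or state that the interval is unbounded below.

With y'=λy (z=hλ):
  k1=λy_n ⇒ h·k1=z·y_n;  k2=λ(1+5/9z)y_n ⇒ h·k2=z(1+5/9z)y_n
  y_{n+1}/y_n = 1 − 5/13z + 18/13z(1+5/9z) = 1 + z + 10/13z²
  ⇒ R(z) = 1 + z + 10/13z².

Solve |R(x)|<1 on ℝ⁻.
x=-1.75: |R|=1.6058
R=1: x+10/13x²=0 ⇒ x=−13/10=-1.3000; min R=1−1/(4·10/13)=0.6750>−1
Confirm numerically:
  x=-1.253: |R|=0.95470 <1
  x=-0.967: |R|=0.75230 <1
  x=-0.844: |R|=0.70395 <1
  x=-0.641: |R|=0.67506 <1
  x=-1.895: |R|=1.86733 >1
  x=-1.707: |R|=1.53442 >1
Interval (-1.3000, 0).

left endpoint -1.3000.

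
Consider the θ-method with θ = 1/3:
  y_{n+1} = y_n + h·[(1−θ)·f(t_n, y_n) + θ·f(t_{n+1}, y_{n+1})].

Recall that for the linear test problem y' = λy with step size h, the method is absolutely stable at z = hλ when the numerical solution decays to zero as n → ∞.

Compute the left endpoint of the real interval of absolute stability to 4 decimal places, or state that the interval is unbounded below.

With y'=λy (z=hλ):
  y_{n+1} = y_n + z·[2/3·y_n + 1/3·y_{n+1}] ⇒ (1 − 1/3z)y_{n+1} = (1 + 2/3z)y_n
  so R(z) = (1 + 2/3z)/(1 − 1/3z).

Solve |R(x)|<1 on ℝ⁻.
x=-1.62: |R|=0.0519
R=−1: 1+2/3x = −1+1/3x ⇒ -1/3x=2 ⇒ x=2/(-1/3)=-6.0000
Confirm numerically:
  x=-4.573: |R|=0.81157 <1
  x=-3.985: |R|=0.71152 <1
  x=-2.557: |R|=0.38042 <1
  x=-6.518: |R|=1.05442 >1
  x=-6.180: |R|=1.01961 >1
  x=-6.048: |R|=1.00531 >1
Stable set (-6.0000, 0).

left endpoint -6.0000.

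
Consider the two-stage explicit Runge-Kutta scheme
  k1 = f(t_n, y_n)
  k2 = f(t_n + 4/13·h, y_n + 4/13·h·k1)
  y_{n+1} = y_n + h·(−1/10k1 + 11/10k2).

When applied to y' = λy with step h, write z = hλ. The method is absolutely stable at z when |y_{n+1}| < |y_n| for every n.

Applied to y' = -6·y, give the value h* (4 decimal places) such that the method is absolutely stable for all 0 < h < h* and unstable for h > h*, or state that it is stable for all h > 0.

Test eqn y'=λy, z=hλ:
  k1=λy_n ⇒ h·k1=z·y_n;  k2=λ(1+4/13z)y_n ⇒ h·k2=z(1+4/13z)y_n
  y_{n+1}/y_n = 1 − 1/10z + 11/10z(1+4/13z) = 1 + z + 22/65z²
  ⇒ R(z) = 1 + z + 22/65z².

Need |R(x)|<1, x<0.
x=-1.58: |R|=0.2649
R=1: x+22/65x²=0 ⇒ x=−65/22=-2.9545; min R=1−1/(4·22/65)=0.2614>−1
Confirm numerically:
  x=-2.520: |R|=0.62937 <1
  x=-2.175: |R|=0.42613 <1
  x=-1.752: |R|=0.28691 <1
  x=-3.507: |R|=1.65576 >1
  x=-3.235: |R|=1.30708 >1
So |R|<1 on (-2.9545, 0).

(-2.9545,0); λ=-6 ⇒ h* = (65/22)/6 = 0.4924.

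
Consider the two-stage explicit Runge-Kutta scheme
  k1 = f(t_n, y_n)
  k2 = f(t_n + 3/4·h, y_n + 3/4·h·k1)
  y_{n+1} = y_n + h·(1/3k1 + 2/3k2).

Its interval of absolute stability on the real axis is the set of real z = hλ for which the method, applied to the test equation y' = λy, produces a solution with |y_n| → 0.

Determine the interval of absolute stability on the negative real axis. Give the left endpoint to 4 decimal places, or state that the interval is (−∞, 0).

On y'=λy, z=hλ:
  k1=λy_n ⇒ h·k1=z·y_n;  k2=λ(1+3/4z)y_n ⇒ h·k2=z(1+3/4z)y_n
  y_{n+1}/y_n = 1 + 1/3z + 2/3z(1+3/4z) = 1 + z + 1/2z²
  Hence R(z) = 1 + z + 1/2z².

Solve |R(x)|<1 on ℝ⁻.
x=-1.36: |R|=0.5648
R=1: x+1/2x²=0 ⇒ x=−2=-2.0000; min R=1−1/(4·1/2)=0.5000>−1
Confirm numerically:
  x=-1.470: |R|=0.61045 <1
  x=-1.370: |R|=0.56845 <1
  x=-1.307: |R|=0.54712 <1
  x=-0.951: |R|=0.50120 <1
  x=-2.142: |R|=1.15208 >1
  x=-2.044: |R|=1.04497 >1
Stable set (-2.0000, 0).

(-2.0000, 0).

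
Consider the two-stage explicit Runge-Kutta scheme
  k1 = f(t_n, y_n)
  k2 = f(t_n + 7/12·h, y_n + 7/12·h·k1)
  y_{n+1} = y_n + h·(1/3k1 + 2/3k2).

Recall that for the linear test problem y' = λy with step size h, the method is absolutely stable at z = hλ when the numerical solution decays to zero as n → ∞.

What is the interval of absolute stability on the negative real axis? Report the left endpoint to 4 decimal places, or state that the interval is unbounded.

(-2.5714, 0).

Set f=λy, z=hλ:
  k1=λy_n ⇒ h·k1=z·y_n;  k2=λ(1+7/12z)y_n ⇒ h·k2=z(1+7/12z)y_n
  y_{n+1}/y_n = 1 + 1/3z + 2/3z(1+7/12z) = 1 + z + 7/18z²
  ⇒ R(z) = 1 + z + 7/18z².

Solve |R(x)|<1 on ℝ⁻.
x=-1.1: |R|=0.3706
R=1: x+7/18x²=0 ⇒ x=−18/7=-2.5714; min R=1−1/(4·7/18)=0.3571>−1
Confirm numerically:
  x=-2.052: |R|=0.58550 <1
  x=-1.782: |R|=0.45293 <1
  x=-1.085: |R|=0.37281 <1
  x=-3.052: |R|=1.57038 >1
  x=-2.998: |R|=1.49733 >1
  x=-2.935: |R|=1.41498 >1
So |R|<1 on (-2.5714, 0).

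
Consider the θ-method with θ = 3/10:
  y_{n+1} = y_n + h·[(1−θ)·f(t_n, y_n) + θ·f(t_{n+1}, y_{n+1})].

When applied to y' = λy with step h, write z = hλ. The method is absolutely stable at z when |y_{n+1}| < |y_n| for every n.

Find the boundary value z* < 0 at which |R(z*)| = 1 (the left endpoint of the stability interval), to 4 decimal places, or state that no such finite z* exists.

left endpoint -5.0000.

Test eqn y'=λy, z=hλ:
  y_{n+1} = y_n + z·[7/10·y_n + 3/10·y_{n+1}] ⇒ (1 − 3/10z)y_{n+1} = (1 + 7/10z)y_n
  Hence R(z) = (1 + 7/10z)/(1 − 3/10z).

Solve |R(x)|<1 on ℝ⁻.
x=-1.38: |R|=0.0240
R=−1: 1+7/10x = −1+3/10x ⇒ -2/5x=2 ⇒ x=2/(-2/5)=-5.0000
Confirm numerically:
  x=-4.823: |R|=0.97107 <1
  x=-3.599: |R|=0.73054 <1
  x=-3.458: |R|=0.69726 <1
  x=-2.663: |R|=0.48035 <1
  x=-5.521: |R|=1.07845 >1
  x=-5.371: |R|=1.05683 >1
  x=-5.170: |R|=1.02666 >1
Stable set (-5.0000, 0).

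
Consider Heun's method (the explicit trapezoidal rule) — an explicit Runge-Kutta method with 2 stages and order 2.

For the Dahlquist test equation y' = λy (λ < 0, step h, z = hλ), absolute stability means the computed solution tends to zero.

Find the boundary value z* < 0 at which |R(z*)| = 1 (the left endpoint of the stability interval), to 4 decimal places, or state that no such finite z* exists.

On y'=λy, z=hλ:
  order 2, 2-stage ⇒ R(z)=1+z+z^2/2
  (e.g. R(-0.84)=0.51280, |R|=0.51280)

Solve |R(x)|<1 on ℝ⁻.
x=-0.84: |R|=0.5128
|R(-2.13)|=1.1384 |R(-1.6)|=0.6800
Bisect:
  x_lo=-2.5931 |R|=1.7690  x_hi=-0.3897 |R|=0.6863
  mid=-1.49141 |R|=0.62074 →hi
  mid=-2.04227 |R|=1.04317 →lo
  mid=-1.76684 |R|=0.79402 →hi
  mid=-1.90456 |R|=0.90911 →hi
  mid=-1.97341 |R|=0.97377 →hi
  mid=-2.00784 |R|=1.00787 →lo
  mid=-1.99063 |R|=0.99067 →hi
  mid=-1.99924 |R|=0.99924 →hi
  mid=-2.00354 |R|=1.00355 →lo
  mid=-2.00139 |R|=1.00139 →lo
  ...
  [-2.00004,-1.99991] ⇒ x*=-2.0000
So |R|<1 on (-2.0000, 0).

left endpoint -2.0000.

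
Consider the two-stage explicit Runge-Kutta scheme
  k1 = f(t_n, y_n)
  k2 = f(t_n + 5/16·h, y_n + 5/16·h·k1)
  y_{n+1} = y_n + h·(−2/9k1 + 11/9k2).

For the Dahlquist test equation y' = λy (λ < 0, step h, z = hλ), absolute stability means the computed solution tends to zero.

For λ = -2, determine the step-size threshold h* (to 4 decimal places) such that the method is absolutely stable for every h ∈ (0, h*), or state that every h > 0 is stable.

(-2.6182,0); λ=-2 ⇒ h* = (144/55)/2 = 1.3091.

With y'=λy (z=hλ):
  k1=λy_n ⇒ h·k1=z·y_n;  k2=λ(1+5/16z)y_n ⇒ h·k2=z(1+5/16z)y_n
  y_{n+1}/y_n = 1 − 2/9z + 11/9z(1+5/16z) = 1 + z + 55/144z²
  R(z) = 1 + z + 55/144z².

Need |R(x)|<1, x<0.
x=-0.67: |R|=0.5015
R=1: x+55/144x²=0 ⇒ x=−144/55=-2.6182; min R=1−1/(4·55/144)=0.3455>−1
Confirm numerically:
  x=-2.438: |R|=0.83222 <1
  x=-1.837: |R|=0.45190 <1
  x=-1.142: |R|=0.35612 <1
  x=-3.145: |R|=1.63282 >1
  x=-3.009: |R|=1.44916 >1
  x=-2.846: |R|=1.24764 >1
Stable set (-2.6182, 0).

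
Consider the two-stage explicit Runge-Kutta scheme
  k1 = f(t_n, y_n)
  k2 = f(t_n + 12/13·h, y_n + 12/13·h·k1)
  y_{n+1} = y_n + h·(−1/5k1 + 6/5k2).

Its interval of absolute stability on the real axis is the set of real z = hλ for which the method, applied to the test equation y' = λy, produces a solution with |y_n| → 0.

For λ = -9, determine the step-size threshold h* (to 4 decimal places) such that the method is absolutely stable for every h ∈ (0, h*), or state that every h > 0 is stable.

On y'=λy, z=hλ:
  k1=λy_n ⇒ h·k1=z·y_n;  k2=λ(1+12/13z)y_n ⇒ h·k2=z(1+12/13z)y_n
  y_{n+1}/y_n = 1 − 1/5z + 6/5z(1+12/13z) = 1 + z + 72/65z²
  so R(z) = 1 + z + 72/65z².

Need |R(x)|<1, x<0.
x=-0.94: |R|=1.0388
R=1: x+72/65x²=0 ⇒ x=−65/72=-0.9028; min R=1−1/(4·72/65)=0.7743>−1
Confirm numerically:
  x=-0.723: |R|=0.85602 <1
  x=-0.480: |R|=0.77521 <1
  x=-0.470: |R|=0.77469 <1
  x=-0.423: |R|=0.77520 <1
  x=-1.387: |R|=1.74394 >1
  x=-1.259: |R|=1.49678 >1
  x=-0.964: |R|=1.06537 >1
Interval (-0.9028, 0).

(-0.9028,0); λ=-9 ⇒ h* = (65/72)/9 = 0.1003.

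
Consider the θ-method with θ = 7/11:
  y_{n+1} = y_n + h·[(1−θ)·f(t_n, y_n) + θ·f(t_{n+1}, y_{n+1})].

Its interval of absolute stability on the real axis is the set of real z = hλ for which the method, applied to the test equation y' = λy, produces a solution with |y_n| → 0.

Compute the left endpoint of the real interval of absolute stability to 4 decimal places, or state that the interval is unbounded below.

(−∞, 0) — no finite endpoint.

Test eqn y'=λy, z=hλ:
  y_{n+1} = y_n + z·[4/11·y_n + 7/11·y_{n+1}] ⇒ (1 − 7/11z)y_{n+1} = (1 + 4/11z)y_n
  so R(z) = (1 + 4/11z)/(1 − 7/11z).

Solve |R(x)|<1 on ℝ⁻.
x=-0.67: |R|=0.5303
x=-2: |R|=0.1200
x=-10: |R|=0.3580
x=-100: |R|=0.5471
θ=7/11≥1/2 ⇒ |1+4/11x|<|1−7/11x| ∀x<0 ⇒ interval (−∞,0).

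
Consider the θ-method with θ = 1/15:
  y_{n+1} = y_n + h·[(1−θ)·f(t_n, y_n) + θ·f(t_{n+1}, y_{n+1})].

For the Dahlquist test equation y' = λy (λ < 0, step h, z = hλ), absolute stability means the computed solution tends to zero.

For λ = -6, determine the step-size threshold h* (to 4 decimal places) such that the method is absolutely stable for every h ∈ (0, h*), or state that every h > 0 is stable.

Test eqn y'=λy, z=hλ:
  y_{n+1} = y_n + z·[14/15·y_n + 1/15·y_{n+1}] ⇒ (1 − 1/15z)y_{n+1} = (1 + 14/15z)y_n
  Hence R(z) = (1 + 14/15z)/(1 − 1/15z).

Need |R(x)|<1, x<0.
x=-0.67: |R|=0.3586
R=−1: 1+14/15x = −1+1/15x ⇒ -13/15x=2 ⇒ x=2/(-13/15)=-2.3077
Confirm numerically:
  x=-2.092: |R|=0.83595 <1
  x=-1.507: |R|=0.36942 <1
  x=-1.372: |R|=0.25702 <1
  x=-2.675: |R|=1.27016 >1
  x=-2.445: |R|=1.10232 >1
  x=-2.371: |R|=1.04738 >1
So |R|<1 on (-2.3077, 0).

(-2.3077,0); λ=-6 ⇒ h* = (30/13)/6 = 0.3846.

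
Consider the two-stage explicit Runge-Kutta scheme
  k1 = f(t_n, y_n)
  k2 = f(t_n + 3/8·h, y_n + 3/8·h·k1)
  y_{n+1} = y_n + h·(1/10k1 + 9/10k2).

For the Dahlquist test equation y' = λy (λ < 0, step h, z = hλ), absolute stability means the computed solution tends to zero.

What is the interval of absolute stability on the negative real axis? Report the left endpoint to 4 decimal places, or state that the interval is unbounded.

On y'=λy, z=hλ:
  k1=λy_n ⇒ h·k1=z·y_n;  k2=λ(1+3/8z)y_n ⇒ h·k2=z(1+3/8z)y_n
  y_{n+1}/y_n = 1 + 1/10z + 9/10z(1+3/8z) = 1 + z + 27/80z²
  so R(z) = 1 + z + 27/80z².

Find x<0 with |R(x)|<1.
x=-0.62: |R|=0.5097
R=1: x+27/80x²=0 ⇒ x=−80/27=-2.9630; min R=1−1/(4·27/80)=0.2593>−1
Confirm numerically:
  x=-2.201: |R|=0.43399 <1
  x=-1.640: |R|=0.26774 <1
  x=-1.487: |R|=0.25927 <1
  x=-3.538: |R|=1.68664 >1
  x=-3.184: |R|=1.23753 >1
  x=-3.153: |R|=1.20223 >1
So |R|<1 on (-2.9630, 0).

z∈(-2.9630,0).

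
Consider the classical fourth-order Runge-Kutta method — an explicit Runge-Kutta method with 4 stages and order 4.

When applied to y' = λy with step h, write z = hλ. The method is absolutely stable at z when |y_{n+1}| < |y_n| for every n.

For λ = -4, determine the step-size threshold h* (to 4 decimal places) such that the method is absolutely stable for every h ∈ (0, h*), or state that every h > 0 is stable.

On y'=λy, z=hλ:
  order 4, 4-stage ⇒ R(z)=1+z+z^2/2+z^3/6+z^4/24
  (e.g. R(-0.68)=0.50770, |R|=0.50770)

Need |R(x)|<1, x<0.
x=-0.68: |R|=0.5077
|R(-3.04)|=1.4570 |R(-2.2)|=0.4214 |R(-0.91)|=0.4070
Bisect:
  x_lo=-3.3320 |R|=2.1895  x_hi=-0.2302 |R|=0.7944
  mid=-1.78109 |R|=0.28267 →hi
  mid=-2.55654 |R|=0.70644 →hi
  mid=-2.94426 |R|=1.26736 →lo
  mid=-2.75040 |R|=0.94866 →hi
  mid=-2.84733 |R|=1.09764 →lo
  mid=-2.79887 |R|=1.02066 →lo
  mid=-2.77463 |R|=0.98405 →hi
  mid=-2.78675 |R|=1.00220 →lo
  ...
  [-2.78543,-2.78524] ⇒ x*=-2.7853
So |R|<1 on (-2.7853, 0).

(-2.7853,0); λ=-4 ⇒ h* = 0.6963.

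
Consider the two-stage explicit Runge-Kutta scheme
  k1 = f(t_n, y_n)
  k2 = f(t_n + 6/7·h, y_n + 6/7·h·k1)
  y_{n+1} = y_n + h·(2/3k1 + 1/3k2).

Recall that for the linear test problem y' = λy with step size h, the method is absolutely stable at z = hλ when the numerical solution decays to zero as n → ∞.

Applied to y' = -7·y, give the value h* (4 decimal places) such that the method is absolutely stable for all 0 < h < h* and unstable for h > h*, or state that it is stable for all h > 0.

With y'=λy (z=hλ):
  k1=λy_n ⇒ h·k1=z·y_n;  k2=λ(1+6/7z)y_n ⇒ h·k2=z(1+6/7z)y_n
  y_{n+1}/y_n = 1 + 2/3z + 1/3z(1+6/7z) = 1 + z + 2/7z²
  so R(z) = 1 + z + 2/7z².

Solve |R(x)|<1 on ℝ⁻.
x=-1.01: |R|=0.2815
R=1: x+2/7x²=0 ⇒ x=−7/2=-3.5000; min R=1−1/(4·2/7)=0.1250>−1
Confirm numerically:
  x=-3.416: |R|=0.91802 <1
  x=-2.652: |R|=0.35746 <1
  x=-2.026: |R|=0.14676 <1
  x=-4.011: |R|=1.58561 >1
  x=-3.600: |R|=1.10286 >1
Interval (-3.5000, 0).

(-3.5000,0); λ=-7 ⇒ h* = (7/2)/7 = 0.5000.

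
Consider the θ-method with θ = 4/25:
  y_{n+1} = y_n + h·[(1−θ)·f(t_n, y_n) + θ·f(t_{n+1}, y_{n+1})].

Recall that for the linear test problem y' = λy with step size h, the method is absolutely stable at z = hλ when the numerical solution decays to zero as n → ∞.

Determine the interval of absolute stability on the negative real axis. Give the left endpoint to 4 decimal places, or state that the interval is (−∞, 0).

On y'=λy, z=hλ:
  y_{n+1} = y_n + z·[21/25·y_n + 4/25·y_{n+1}] ⇒ (1 − 4/25z)y_{n+1} = (1 + 21/25z)y_n
  Hence R(z) = (1 + 21/25z)/(1 − 4/25z).

Find x<0 with |R(x)|<1.
x=-1.04: |R|=0.1084
R=−1: 1+21/25x = −1+4/25x ⇒ -17/25x=2 ⇒ x=2/(-17/25)=-2.9412
Confirm numerically:
  x=-2.459: |R|=0.76470 <1
  x=-1.882: |R|=0.44645 <1
  x=-1.596: |R|=0.27135 <1
  x=-3.484: |R|=1.23700 >1
  x=-3.320: |R|=1.16823 >1
Interval (-2.9412, 0).

z∈(-2.9412,0).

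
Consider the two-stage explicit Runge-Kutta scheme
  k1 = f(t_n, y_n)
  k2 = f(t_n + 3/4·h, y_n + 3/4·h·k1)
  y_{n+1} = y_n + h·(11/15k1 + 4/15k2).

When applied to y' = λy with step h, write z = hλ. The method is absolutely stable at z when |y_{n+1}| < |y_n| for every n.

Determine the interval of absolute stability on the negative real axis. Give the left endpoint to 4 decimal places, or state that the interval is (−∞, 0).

z∈(-5.0000,0).

On y'=λy, z=hλ:
  k1=λy_n ⇒ h·k1=z·y_n;  k2=λ(1+3/4z)y_n ⇒ h·k2=z(1+3/4z)y_n
  y_{n+1}/y_n = 1 + 11/15z + 4/15z(1+3/4z) = 1 + z + 1/5z²
  Hence R(z) = 1 + z + 1/5z².

Boundary: |R(x)|=1, x<0.
x=-0.38: |R|=0.6489
R=1: x+1/5x²=0 ⇒ x=−5=-5.0000; min R=1−1/(4·1/5)=-0.2500>−1
Confirm numerically:
  x=-3.731: |R|=0.05307 <1
  x=-3.519: |R|=0.04233 <1
  x=-3.345: |R|=0.10719 <1
  x=-5.319: |R|=1.33935 >1
  x=-5.080: |R|=1.08128 >1
Interval (-5.0000, 0).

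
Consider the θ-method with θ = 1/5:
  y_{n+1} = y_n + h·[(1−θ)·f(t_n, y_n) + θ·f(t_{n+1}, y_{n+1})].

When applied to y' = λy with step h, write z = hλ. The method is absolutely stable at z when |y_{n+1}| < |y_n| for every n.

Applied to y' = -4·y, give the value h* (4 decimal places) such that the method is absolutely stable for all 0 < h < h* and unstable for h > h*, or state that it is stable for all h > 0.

On y'=λy, z=hλ:
  y_{n+1} = y_n + z·[4/5·y_n + 1/5·y_{n+1}] ⇒ (1 − 1/5z)y_{n+1} = (1 + 4/5z)y_n
  so R(z) = (1 + 4/5z)/(1 − 1/5z).

Find x<0 with |R(x)|<1.
x=-1.02: |R|=0.1528
R=−1: 1+4/5x = −1+1/5x ⇒ -3/5x=2 ⇒ x=2/(-3/5)=-3.3333
Confirm numerically:
  x=-3.279: |R|=0.98031 <1
  x=-2.444: |R|=0.64159 <1
  x=-1.920: |R|=0.38728 <1
  x=-3.871: |R|=1.18183 >1
  x=-3.641: |R|=1.10682 >1
  x=-3.449: |R|=1.04107 >1
So |R|<1 on (-3.3333, 0).

(-3.3333,0); λ=-4 ⇒ h* = (10/3)/4 = 0.8333.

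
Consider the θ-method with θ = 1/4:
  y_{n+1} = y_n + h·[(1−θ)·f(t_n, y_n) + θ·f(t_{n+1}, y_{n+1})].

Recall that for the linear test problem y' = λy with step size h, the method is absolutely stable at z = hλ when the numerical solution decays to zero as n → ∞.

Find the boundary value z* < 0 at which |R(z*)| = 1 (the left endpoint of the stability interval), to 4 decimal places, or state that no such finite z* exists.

On y'=λy, z=hλ:
  y_{n+1} = y_n + z·[3/4·y_n + 1/4·y_{n+1}] ⇒ (1 − 1/4z)y_{n+1} = (1 + 3/4z)y_n
  ⇒ R(z) = (1 + 3/4z)/(1 − 1/4z).

Find x<0 with |R(x)|<1.
x=-1.34: |R|=0.0037
R=−1: 1+3/4x = −1+1/4x ⇒ -1/2x=2 ⇒ x=2/(-1/2)=-4.0000
Confirm numerically:
  x=-3.643: |R|=0.90658 <1
  x=-3.258: |R|=0.79554 <1
  x=-1.641: |R|=0.16362 <1
  x=-4.253: |R|=1.06131 >1
  x=-4.163: |R|=1.03994 >1
Interval (-4.0000, 0).

z* = -4.0000.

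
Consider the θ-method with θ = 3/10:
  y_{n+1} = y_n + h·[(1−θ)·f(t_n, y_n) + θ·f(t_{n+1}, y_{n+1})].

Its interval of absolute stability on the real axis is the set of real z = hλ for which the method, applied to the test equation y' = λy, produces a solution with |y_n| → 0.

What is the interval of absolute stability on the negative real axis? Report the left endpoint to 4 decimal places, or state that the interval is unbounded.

(-5.0000, 0).

Set f=λy, z=hλ:
  y_{n+1} = y_n + z·[7/10·y_n + 3/10·y_{n+1}] ⇒ (1 − 3/10z)y_{n+1} = (1 + 7/10z)y_n
  so R(z) = (1 + 7/10z)/(1 − 3/10z).

Need |R(x)|<1, x<0.
x=-1.76: |R|=0.1518
R=−1: 1+7/10x = −1+3/10x ⇒ -2/5x=2 ⇒ x=2/(-2/5)=-5.0000
Confirm numerically:
  x=-3.729: |R|=0.76004 <1
  x=-3.174: |R|=0.62586 <1
  x=-2.830: |R|=0.53056 <1
  x=-2.661: |R|=0.47973 <1
  x=-5.572: |R|=1.08564 >1
  x=-5.443: |R|=1.06730 >1
So |R|<1 on (-5.0000, 0).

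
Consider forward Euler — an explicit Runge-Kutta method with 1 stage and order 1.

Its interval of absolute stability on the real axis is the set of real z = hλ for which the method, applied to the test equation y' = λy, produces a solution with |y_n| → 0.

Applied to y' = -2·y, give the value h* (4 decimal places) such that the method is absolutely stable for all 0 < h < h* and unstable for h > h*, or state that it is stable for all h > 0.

On y'=λy, z=hλ:
  order 1, 1-stage ⇒ R(z)=1+z
  (e.g. R(-1.27)=-0.27000, |R|=0.27000)

Find x<0 with |R(x)|<1.
x=-1.27: |R|=0.2700
|R(-1.84)|=0.8400 |R(-0.96)|=0.0400 |R(-0.89)|=0.1100
Bisect:
  x_lo=-2.7214 |R|=1.7214  x_hi=-0.3141 |R|=0.6859
  mid=-1.51773 |R|=0.51773 →hi
  mid=-2.11957 |R|=1.11957 →lo
  mid=-1.81865 |R|=0.81865 →hi
  mid=-1.96911 |R|=0.96911 →hi
  mid=-2.04434 |R|=1.04434 →lo
  mid=-2.00673 |R|=1.00673 →lo
  mid=-1.98792 |R|=0.98792 →hi
  mid=-1.99732 |R|=0.99732 →hi
  mid=-2.00203 |R|=1.00203 →lo
  mid=-1.99968 |R|=0.99968 →hi
  ...
  [-2.00012,-1.99997] ⇒ x*=-2.0000
Stable set (-2.0000, 0).

(-2.0000,0); λ=-2 ⇒ h* = 1.0000.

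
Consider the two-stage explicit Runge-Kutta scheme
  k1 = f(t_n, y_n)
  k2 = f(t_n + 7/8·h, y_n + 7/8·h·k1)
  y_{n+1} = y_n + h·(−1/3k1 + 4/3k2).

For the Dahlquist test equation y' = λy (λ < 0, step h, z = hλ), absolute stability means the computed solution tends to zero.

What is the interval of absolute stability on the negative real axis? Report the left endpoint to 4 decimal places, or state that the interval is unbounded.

Set f=λy, z=hλ:
  k1=λy_n ⇒ h·k1=z·y_n;  k2=λ(1+7/8z)y_n ⇒ h·k2=z(1+7/8z)y_n
  y_{n+1}/y_n = 1 − 1/3z + 4/3z(1+7/8z) = 1 + z + 7/6z²
  ⇒ R(z) = 1 + z + 7/6z².

Find x<0 with |R(x)|<1.
x=-0.33: |R|=0.7971
R=1: x+7/6x²=0 ⇒ x=−6/7=-0.8571; min R=1−1/(4·7/6)=0.7857>−1
Confirm numerically:
  x=-0.809: |R|=0.95456 <1
  x=-0.789: |R|=0.93727 <1
  x=-0.767: |R|=0.91934 <1
  x=-0.596: |R|=0.81842 <1
  x=-1.401: |R|=1.88893 >1
  x=-1.375: |R|=1.83073 >1
  x=-1.061: |R|=1.25234 >1
Stable set (-0.8571, 0).

(-0.8571, 0).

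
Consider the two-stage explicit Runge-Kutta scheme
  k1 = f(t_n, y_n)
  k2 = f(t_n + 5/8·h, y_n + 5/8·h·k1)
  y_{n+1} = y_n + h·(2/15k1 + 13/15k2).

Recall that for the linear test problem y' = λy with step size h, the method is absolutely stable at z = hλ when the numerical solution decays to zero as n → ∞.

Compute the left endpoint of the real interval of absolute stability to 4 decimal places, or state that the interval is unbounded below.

With y'=λy (z=hλ):
  k1=λy_n ⇒ h·k1=z·y_n;  k2=λ(1+5/8z)y_n ⇒ h·k2=z(1+5/8z)y_n
  y_{n+1}/y_n = 1 + 2/15z + 13/15z(1+5/8z) = 1 + z + 13/24z²
  so R(z) = 1 + z + 13/24z².

Find x<0 with |R(x)|<1.
x=-0.89: |R|=0.5391
R=1: x+13/24x²=0 ⇒ x=−24/13=-1.8462; min R=1−1/(4·13/24)=0.5385>−1
Confirm numerically:
  x=-1.415: |R|=0.66954 <1
  x=-1.274: |R|=0.60517 <1
  x=-0.741: |R|=0.55642 <1
  x=-2.068: |R|=1.24850 >1
  x=-2.008: |R|=1.17603 >1
  x=-1.897: |R|=1.05225 >1
Interval (-1.8462, 0).

z* = -1.8462.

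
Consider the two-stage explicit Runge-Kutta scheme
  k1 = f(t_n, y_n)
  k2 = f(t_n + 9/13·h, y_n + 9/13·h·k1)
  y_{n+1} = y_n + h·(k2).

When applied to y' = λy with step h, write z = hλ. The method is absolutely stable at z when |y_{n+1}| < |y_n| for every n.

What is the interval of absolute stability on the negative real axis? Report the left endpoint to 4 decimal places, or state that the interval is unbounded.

On y'=λy, z=hλ:
  k1=λy_n ⇒ h·k1=z·y_n;  k2=λ(1+9/13z)y_n ⇒ h·k2=z(1+9/13z)y_n
  y_{n+1}/y_n = 1 + z(1+9/13z) = 1 + z + 9/13z²
  R(z) = 1 + z + 9/13z².

Need |R(x)|<1, x<0.
x=-1.63: |R|=1.2094
R=1: x+9/13x²=0 ⇒ x=−13/9=-1.4444; min R=1−1/(4·9/13)=0.6389>−1
Confirm numerically:
  x=-1.311: |R|=0.87888 <1
  x=-0.745: |R|=0.63925 <1
  x=-0.647: |R|=0.64281 <1
  x=-0.624: |R|=0.64557 <1
  x=-2.007: |R|=1.78165 >1
  x=-1.560: |R|=1.12480 >1
Interval (-1.4444, 0).

z∈(-1.4444,0).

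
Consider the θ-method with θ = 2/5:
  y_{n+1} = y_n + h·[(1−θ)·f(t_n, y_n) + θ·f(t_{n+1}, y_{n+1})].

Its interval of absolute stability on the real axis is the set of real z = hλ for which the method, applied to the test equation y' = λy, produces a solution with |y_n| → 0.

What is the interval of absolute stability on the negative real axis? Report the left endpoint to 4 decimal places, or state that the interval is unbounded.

Test eqn y'=λy, z=hλ:
  y_{n+1} = y_n + z·[3/5·y_n + 2/5·y_{n+1}] ⇒ (1 − 2/5z)y_{n+1} = (1 + 3/5z)y_n
  R(z) = (1 + 3/5z)/(1 − 2/5z).

Find x<0 with |R(x)|<1.
x=-0.61: |R|=0.5096
R=−1: 1+3/5x = −1+2/5x ⇒ -1/5x=2 ⇒ x=2/(-1/5)=-10.0000
Confirm numerically:
  x=-9.338: |R|=0.97204 <1
  x=-8.511: |R|=0.93239 <1
  x=-5.871: |R|=0.75337 <1
  x=-5.699: |R|=0.73771 <1
  x=-10.257: |R|=1.01007 >1
  x=-10.180: |R|=1.00710 >1
Stable set (-10.0000, 0).

z∈(-10.0000,0).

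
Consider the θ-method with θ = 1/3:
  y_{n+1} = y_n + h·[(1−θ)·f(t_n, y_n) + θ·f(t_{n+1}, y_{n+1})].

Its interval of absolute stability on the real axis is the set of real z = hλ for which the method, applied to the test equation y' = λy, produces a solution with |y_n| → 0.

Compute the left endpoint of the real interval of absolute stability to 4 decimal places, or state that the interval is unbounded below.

Set f=λy, z=hλ:
  y_{n+1} = y_n + z·[2/3·y_n + 1/3·y_{n+1}] ⇒ (1 − 1/3z)y_{n+1} = (1 + 2/3z)y_n
  R(z) = (1 + 2/3z)/(1 − 1/3z).

Solve |R(x)|<1 on ℝ⁻.
x=-0.67: |R|=0.4523
R=−1: 1+2/3x = −1+1/3x ⇒ -1/3x=2 ⇒ x=2/(-1/3)=-6.0000
Confirm numerically:
  x=-5.891: |R|=0.98774 <1
  x=-4.735: |R|=0.83646 <1
  x=-2.822: |R|=0.45414 <1
  x=-2.483: |R|=0.35856 <1
  x=-6.455: |R|=1.04812 >1
  x=-6.390: |R|=1.04153 >1
  x=-6.158: |R|=1.01725 >1
So |R|<1 on (-6.0000, 0).

left endpoint -6.0000.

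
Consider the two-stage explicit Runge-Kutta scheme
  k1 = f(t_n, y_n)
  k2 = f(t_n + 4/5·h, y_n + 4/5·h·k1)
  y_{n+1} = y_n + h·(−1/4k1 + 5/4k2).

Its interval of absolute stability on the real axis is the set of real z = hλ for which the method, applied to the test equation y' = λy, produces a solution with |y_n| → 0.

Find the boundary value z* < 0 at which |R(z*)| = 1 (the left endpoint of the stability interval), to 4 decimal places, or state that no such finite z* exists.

left endpoint -1.0000.

Set f=λy, z=hλ:
  k1=λy_n ⇒ h·k1=z·y_n;  k2=λ(1+4/5z)y_n ⇒ h·k2=z(1+4/5z)y_n
  y_{n+1}/y_n = 1 − 1/4z + 5/4z(1+4/5z) = 1 + z + z²
  ⇒ R(z) = 1 + z + z².

Boundary: |R(x)|=1, x<0.
x=-0.89: |R|=0.9021
R=1: x+1x²=0 ⇒ x=−1=-1.0000; min R=1−1/(4·1)=0.7500>−1
Confirm numerically:
  x=-0.924: |R|=0.92978 <1
  x=-0.620: |R|=0.76440 <1
  x=-0.458: |R|=0.75176 <1
  x=-1.551: |R|=1.85460 >1
  x=-1.448: |R|=1.64870 >1
  x=-1.247: |R|=1.30801 >1
Interval (-1.0000, 0).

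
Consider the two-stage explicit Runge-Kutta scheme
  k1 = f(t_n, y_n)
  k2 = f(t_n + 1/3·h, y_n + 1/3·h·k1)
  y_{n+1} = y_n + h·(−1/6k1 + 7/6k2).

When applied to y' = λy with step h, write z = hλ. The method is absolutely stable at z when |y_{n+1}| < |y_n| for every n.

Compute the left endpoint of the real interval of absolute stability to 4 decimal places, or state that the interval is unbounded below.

Test eqn y'=λy, z=hλ:
  k1=λy_n ⇒ h·k1=z·y_n;  k2=λ(1+1/3z)y_n ⇒ h·k2=z(1+1/3z)y_n
  y_{n+1}/y_n = 1 − 1/6z + 7/6z(1+1/3z) = 1 + z + 7/18z²
  R(z) = 1 + z + 7/18z².

Boundary: |R(x)|=1, x<0.
x=-0.33: |R|=0.7124
R=1: x+7/18x²=0 ⇒ x=−18/7=-2.5714; min R=1−1/(4·7/18)=0.3571>−1
Confirm numerically:
  x=-1.867: |R|=0.48855 <1
  x=-1.791: |R|=0.45643 <1
  x=-1.740: |R|=0.43740 <1
  x=-1.520: |R|=0.37849 <1
  x=-3.136: |R|=1.68853 >1
  x=-2.769: |R|=1.21275 >1
So |R|<1 on (-2.5714, 0).

z* = -2.5714.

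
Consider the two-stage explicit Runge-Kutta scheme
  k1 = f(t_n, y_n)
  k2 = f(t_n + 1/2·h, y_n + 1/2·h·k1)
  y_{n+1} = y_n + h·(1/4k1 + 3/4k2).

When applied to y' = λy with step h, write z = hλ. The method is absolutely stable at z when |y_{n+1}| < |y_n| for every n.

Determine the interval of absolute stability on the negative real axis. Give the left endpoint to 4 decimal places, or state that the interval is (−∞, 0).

z∈(-2.6667,0).

Test eqn y'=λy, z=hλ:
  k1=λy_n ⇒ h·k1=z·y_n;  k2=λ(1+1/2z)y_n ⇒ h·k2=z(1+1/2z)y_n
  y_{n+1}/y_n = 1 + 1/4z + 3/4z(1+1/2z) = 1 + z + 3/8z²
  ⇒ R(z) = 1 + z + 3/8z².

Solve |R(x)|<1 on ℝ⁻.
x=-0.57: |R|=0.5518
R=1: x+3/8x²=0 ⇒ x=−8/3=-2.6667; min R=1−1/(4·3/8)=0.3333>−1
Confirm numerically:
  x=-2.511: |R|=0.85342 <1
  x=-1.982: |R|=0.49112 <1
  x=-1.270: |R|=0.33484 <1
  x=-1.167: |R|=0.34371 <1
  x=-3.043: |R|=1.42944 >1
  x=-2.828: |R|=1.17109 >1
  x=-2.770: |R|=1.10734 >1
So |R|<1 on (-2.6667, 0).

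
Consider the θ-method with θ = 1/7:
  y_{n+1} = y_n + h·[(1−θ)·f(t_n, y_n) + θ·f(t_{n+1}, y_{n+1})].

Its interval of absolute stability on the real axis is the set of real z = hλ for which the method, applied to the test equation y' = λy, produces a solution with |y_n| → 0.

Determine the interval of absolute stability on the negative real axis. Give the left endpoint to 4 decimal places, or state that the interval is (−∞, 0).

On y'=λy, z=hλ:
  y_{n+1} = y_n + z·[6/7·y_n + 1/7·y_{n+1}] ⇒ (1 − 1/7z)y_{n+1} = (1 + 6/7z)y_n
  Hence R(z) = (1 + 6/7z)/(1 − 1/7z).

Boundary: |R(x)|=1, x<0.
x=-0.47: |R|=0.5596
R=−1: 1+6/7x = −1+1/7x ⇒ -5/7x=2 ⇒ x=2/(-5/7)=-2.8000
Confirm numerically:
  x=-2.259: |R|=0.70785 <1
  x=-2.009: |R|=0.56099 <1
  x=-1.484: |R|=0.22442 <1
  x=-3.364: |R|=1.27210 >1
  x=-3.027: |R|=1.11319 >1
  x=-3.003: |R|=1.10147 >1
So |R|<1 on (-2.8000, 0).

(-2.8000, 0).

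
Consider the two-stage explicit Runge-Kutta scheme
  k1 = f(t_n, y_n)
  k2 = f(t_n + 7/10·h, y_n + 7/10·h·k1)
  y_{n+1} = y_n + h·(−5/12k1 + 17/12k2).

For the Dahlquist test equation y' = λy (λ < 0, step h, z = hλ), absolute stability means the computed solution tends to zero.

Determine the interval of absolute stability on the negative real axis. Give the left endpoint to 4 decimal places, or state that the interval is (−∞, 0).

(-1.0084, 0).

Set f=λy, z=hλ:
  k1=λy_n ⇒ h·k1=z·y_n;  k2=λ(1+7/10z)y_n ⇒ h·k2=z(1+7/10z)y_n
  y_{n+1}/y_n = 1 − 5/12z + 17/12z(1+7/10z) = 1 + z + 119/120z²
  Hence R(z) = 1 + z + 119/120z².

Find x<0 with |R(x)|<1.
x=-1.73: |R|=2.2380
R=1: x+119/120x²=0 ⇒ x=−120/119=-1.0084; min R=1−1/(4·119/120)=0.7479>−1
Confirm numerically:
  x=-0.858: |R|=0.87203 <1
  x=-0.719: |R|=0.79365 <1
  x=-0.656: |R|=0.77075 <1
  x=-0.435: |R|=0.75265 <1
  x=-1.605: |R|=1.94956 >1
  x=-1.250: |R|=1.29948 >1
  x=-1.096: |R|=1.09521 >1
Interval (-1.0084, 0).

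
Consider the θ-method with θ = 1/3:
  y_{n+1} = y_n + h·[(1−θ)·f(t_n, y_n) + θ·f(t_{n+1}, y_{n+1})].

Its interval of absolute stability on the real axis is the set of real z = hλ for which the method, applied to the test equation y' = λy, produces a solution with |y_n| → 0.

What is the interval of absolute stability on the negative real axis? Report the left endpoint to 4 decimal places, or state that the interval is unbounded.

(-6.0000, 0).

Set f=λy, z=hλ:
  y_{n+1} = y_n + z·[2/3·y_n + 1/3·y_{n+1}] ⇒ (1 − 1/3z)y_{n+1} = (1 + 2/3z)y_n
  Hence R(z) = (1 + 2/3z)/(1 − 1/3z).

Solve |R(x)|<1 on ℝ⁻.
x=-0.82: |R|=0.3560
R=−1: 1+2/3x = −1+1/3x ⇒ -1/3x=2 ⇒ x=2/(-1/3)=-6.0000
Confirm numerically:
  x=-5.027: |R|=0.87878 <1
  x=-4.761: |R|=0.84036 <1
  x=-3.255: |R|=0.56115 <1
  x=-2.841: |R|=0.45917 <1
  x=-6.394: |R|=1.04194 >1
  x=-6.339: |R|=1.03630 >1
Interval (-6.0000, 0).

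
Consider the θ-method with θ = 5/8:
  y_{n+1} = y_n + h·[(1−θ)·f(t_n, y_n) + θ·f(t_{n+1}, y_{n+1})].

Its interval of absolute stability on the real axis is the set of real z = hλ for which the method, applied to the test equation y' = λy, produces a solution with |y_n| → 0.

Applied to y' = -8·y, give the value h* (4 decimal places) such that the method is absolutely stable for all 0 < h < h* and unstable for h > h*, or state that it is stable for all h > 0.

On y'=λy, z=hλ:
  y_{n+1} = y_n + z·[3/8·y_n + 5/8·y_{n+1}] ⇒ (1 − 5/8z)y_{n+1} = (1 + 3/8z)y_n
  ⇒ R(z) = (1 + 3/8z)/(1 − 5/8z).

Find x<0 with |R(x)|<1.
x=-0.65: |R|=0.5378
x=-2: |R|=0.1111
x=-10: |R|=0.3793
x=-100: |R|=0.5748
θ=5/8≥1/2 ⇒ |1+3/8x|<|1−5/8x| ∀x<0 ⇒ interval (−∞,0).

unbounded; (−∞, 0). Any h>0 works for λ=-8.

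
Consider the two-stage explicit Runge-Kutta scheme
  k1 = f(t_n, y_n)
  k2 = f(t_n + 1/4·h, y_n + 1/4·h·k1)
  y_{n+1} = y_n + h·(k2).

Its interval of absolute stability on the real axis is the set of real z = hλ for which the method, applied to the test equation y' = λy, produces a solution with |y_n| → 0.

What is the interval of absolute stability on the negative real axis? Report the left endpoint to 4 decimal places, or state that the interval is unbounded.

(-4.0000, 0).

With y'=λy (z=hλ):
  k1=λy_n ⇒ h·k1=z·y_n;  k2=λ(1+1/4z)y_n ⇒ h·k2=z(1+1/4z)y_n
  y_{n+1}/y_n = 1 + z(1+1/4z) = 1 + z + 1/4z²
  so R(z) = 1 + z + 1/4z².

Boundary: |R(x)|=1, x<0.
x=-0.56: |R|=0.5184
R=1: x+1/4x²=0 ⇒ x=−4=-4.0000; min R=1−1/(4·1/4)=0.0000>−1
Confirm numerically:
  x=-3.596: |R|=0.63680 <1
  x=-2.959: |R|=0.22992 <1
  x=-2.669: |R|=0.11189 <1
  x=-1.776: |R|=0.01254 <1
  x=-4.550: |R|=1.62562 >1
  x=-4.061: |R|=1.06193 >1
So |R|<1 on (-4.0000, 0).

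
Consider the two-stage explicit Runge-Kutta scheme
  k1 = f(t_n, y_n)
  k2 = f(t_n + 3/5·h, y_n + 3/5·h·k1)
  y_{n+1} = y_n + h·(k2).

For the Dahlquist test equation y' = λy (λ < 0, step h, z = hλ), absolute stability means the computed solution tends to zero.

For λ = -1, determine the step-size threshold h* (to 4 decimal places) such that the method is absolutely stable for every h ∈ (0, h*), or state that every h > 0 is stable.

(-1.6667,0); λ=-1 ⇒ h* = (5/3)/1 = 1.6667.

With y'=λy (z=hλ):
  k1=λy_n ⇒ h·k1=z·y_n;  k2=λ(1+3/5z)y_n ⇒ h·k2=z(1+3/5z)y_n
  y_{n+1}/y_n = 1 + z(1+3/5z) = 1 + z + 3/5z²
  R(z) = 1 + z + 3/5z².

Find x<0 with |R(x)|<1.
x=-1.73: |R|=1.0657
R=1: x+3/5x²=0 ⇒ x=−5/3=-1.6667; min R=1−1/(4·3/5)=0.5833>−1
Confirm numerically:
  x=-1.629: |R|=0.96318 <1
  x=-1.404: |R|=0.77873 <1
  x=-1.172: |R|=0.65215 <1
  x=-1.783: |R|=1.12445 >1
  x=-1.754: |R|=1.09191 >1
So |R|<1 on (-1.6667, 0).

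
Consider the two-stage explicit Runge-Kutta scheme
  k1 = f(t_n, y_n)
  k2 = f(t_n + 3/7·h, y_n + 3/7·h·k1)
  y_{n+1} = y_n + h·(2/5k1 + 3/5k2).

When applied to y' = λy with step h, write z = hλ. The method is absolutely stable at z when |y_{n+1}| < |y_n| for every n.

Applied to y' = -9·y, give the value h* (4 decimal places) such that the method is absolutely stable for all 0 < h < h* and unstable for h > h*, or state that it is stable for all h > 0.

Set f=λy, z=hλ:
  k1=λy_n ⇒ h·k1=z·y_n;  k2=λ(1+3/7z)y_n ⇒ h·k2=z(1+3/7z)y_n
  y_{n+1}/y_n = 1 + 2/5z + 3/5z(1+3/7z) = 1 + z + 9/35z²
  Hence R(z) = 1 + z + 9/35z².

Need |R(x)|<1, x<0.
x=-1.2: |R|=0.1703
R=1: x+9/35x²=0 ⇒ x=−35/9=-3.8889; min R=1−1/(4·9/35)=0.0278>−1
Confirm numerically:
  x=-3.847: |R|=0.95856 <1
  x=-3.477: |R|=0.63174 <1
  x=-2.045: |R|=0.03038 <1
  x=-1.843: |R|=0.03042 <1
  x=-4.229: |R|=1.36986 >1
  x=-4.020: |R|=1.13553 >1
Stable set (-3.8889, 0).

(-3.8889,0); λ=-9 ⇒ h* = (35/9)/9 = 0.4321.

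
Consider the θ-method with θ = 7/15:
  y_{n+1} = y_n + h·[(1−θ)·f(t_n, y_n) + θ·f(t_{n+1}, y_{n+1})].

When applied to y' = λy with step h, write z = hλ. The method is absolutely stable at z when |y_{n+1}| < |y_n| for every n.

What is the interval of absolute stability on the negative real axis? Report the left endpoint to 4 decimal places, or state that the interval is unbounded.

(-30.0000, 0).

On y'=λy, z=hλ:
  y_{n+1} = y_n + z·[8/15·y_n + 7/15·y_{n+1}] ⇒ (1 − 7/15z)y_{n+1} = (1 + 8/15z)y_n
  so R(z) = (1 + 8/15z)/(1 − 7/15z).

Solve |R(x)|<1 on ℝ⁻.
x=-0.84: |R|=0.3966
R=−1: 1+8/15x = −1+7/15x ⇒ -1/15x=2 ⇒ x=2/(-1/15)=-30.0000
Confirm numerically:
  x=-27.038: |R|=0.98550 <1
  x=-20.021: |R|=0.93568 <1
  x=-16.470: |R|=0.89615 <1
  x=-14.928: |R|=0.87387 <1
  x=-30.310: |R|=1.00136 >1
  x=-30.028: |R|=1.00012 >1
Interval (-30.0000, 0).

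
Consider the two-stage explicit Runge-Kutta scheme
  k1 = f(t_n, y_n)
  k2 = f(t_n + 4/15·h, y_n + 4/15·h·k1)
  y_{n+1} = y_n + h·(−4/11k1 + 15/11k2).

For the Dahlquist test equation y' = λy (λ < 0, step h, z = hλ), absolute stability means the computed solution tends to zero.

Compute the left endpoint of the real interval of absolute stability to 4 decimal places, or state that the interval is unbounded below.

z* = -2.7500.

Test eqn y'=λy, z=hλ:
  k1=λy_n ⇒ h·k1=z·y_n;  k2=λ(1+4/15z)y_n ⇒ h·k2=z(1+4/15z)y_n
  y_{n+1}/y_n = 1 − 4/11z + 15/11z(1+4/15z) = 1 + z + 4/11z²
  ⇒ R(z) = 1 + z + 4/11z².

Solve |R(x)|<1 on ℝ⁻.
x=-0.79: |R|=0.4369
R=1: x+4/11x²=0 ⇒ x=−11/4=-2.7500; min R=1−1/(4·4/11)=0.3125>−1
Confirm numerically:
  x=-2.722: |R|=0.97229 <1
  x=-2.421: |R|=0.71036 <1
  x=-1.504: |R|=0.31855 <1
  x=-1.428: |R|=0.31352 <1
  x=-3.225: |R|=1.55705 >1
  x=-2.956: |R|=1.22143 >1
  x=-2.816: |R|=1.06758 >1
Stable set (-2.7500, 0).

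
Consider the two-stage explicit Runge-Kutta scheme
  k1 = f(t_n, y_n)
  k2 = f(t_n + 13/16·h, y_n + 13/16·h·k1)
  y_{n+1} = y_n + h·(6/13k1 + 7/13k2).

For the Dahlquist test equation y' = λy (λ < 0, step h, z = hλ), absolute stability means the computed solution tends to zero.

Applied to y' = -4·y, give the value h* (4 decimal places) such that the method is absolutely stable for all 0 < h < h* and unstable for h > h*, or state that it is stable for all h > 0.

Test eqn y'=λy, z=hλ:
  k1=λy_n ⇒ h·k1=z·y_n;  k2=λ(1+13/16z)y_n ⇒ h·k2=z(1+13/16z)y_n
  y_{n+1}/y_n = 1 + 6/13z + 7/13z(1+13/16z) = 1 + z + 7/16z²
  R(z) = 1 + z + 7/16z².

Boundary: |R(x)|=1, x<0.
x=-0.99: |R|=0.4388
R=1: x+7/16x²=0 ⇒ x=−16/7=-2.2857; min R=1−1/(4·7/16)=0.4286>−1
Confirm numerically:
  x=-1.515: |R|=0.48916 <1
  x=-1.280: |R|=0.43680 <1
  x=-1.254: |R|=0.43398 <1
  x=-1.142: |R|=0.42857 <1
  x=-2.703: |R|=1.49347 >1
  x=-2.701: |R|=1.49074 >1
  x=-2.351: |R|=1.06715 >1
So |R|<1 on (-2.2857, 0).

(-2.2857,0); λ=-4 ⇒ h* = (16/7)/4 = 0.5714.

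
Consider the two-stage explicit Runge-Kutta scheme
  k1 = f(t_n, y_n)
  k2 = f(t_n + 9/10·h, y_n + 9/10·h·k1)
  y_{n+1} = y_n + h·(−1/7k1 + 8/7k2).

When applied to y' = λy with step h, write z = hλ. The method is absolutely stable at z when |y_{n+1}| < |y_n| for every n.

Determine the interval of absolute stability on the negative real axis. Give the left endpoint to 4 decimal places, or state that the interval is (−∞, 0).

z∈(-0.9722,0).

Test eqn y'=λy, z=hλ:
  k1=λy_n ⇒ h·k1=z·y_n;  k2=λ(1+9/10z)y_n ⇒ h·k2=z(1+9/10z)y_n
  y_{n+1}/y_n = 1 − 1/7z + 8/7z(1+9/10z) = 1 + z + 36/35z²
  R(z) = 1 + z + 36/35z².

Boundary: |R(x)|=1, x<0.
x=-1.05: |R|=1.0840
R=1: x+36/35x²=0 ⇒ x=−35/36=-0.9722; min R=1−1/(4·36/35)=0.7569>−1
Confirm numerically:
  x=-0.943: |R|=0.97166 <1
  x=-0.713: |R|=0.80989 <1
  x=-0.511: |R|=0.75758 <1
  x=-1.458: |R|=1.72850 >1
  x=-1.314: |R|=1.46193 >1
  x=-1.305: |R|=1.44668 >1
So |R|<1 on (-0.9722, 0).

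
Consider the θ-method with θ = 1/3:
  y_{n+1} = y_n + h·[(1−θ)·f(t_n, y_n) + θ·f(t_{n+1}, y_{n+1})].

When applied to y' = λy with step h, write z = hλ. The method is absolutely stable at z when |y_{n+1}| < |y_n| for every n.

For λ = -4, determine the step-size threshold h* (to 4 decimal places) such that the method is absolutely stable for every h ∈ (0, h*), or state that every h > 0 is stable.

(-6.0000,0); λ=-4 ⇒ h* = (6)/4 = 1.5000.

With y'=λy (z=hλ):
  y_{n+1} = y_n + z·[2/3·y_n + 1/3·y_{n+1}] ⇒ (1 − 1/3z)y_{n+1} = (1 + 2/3z)y_n
  R(z) = (1 + 2/3z)/(1 − 1/3z).

Boundary: |R(x)|=1, x<0.
x=-0.32: |R|=0.7108
R=−1: 1+2/3x = −1+1/3x ⇒ -1/3x=2 ⇒ x=2/(-1/3)=-6.0000
Confirm numerically:
  x=-5.904: |R|=0.98922 <1
  x=-5.776: |R|=0.97448 <1
  x=-4.782: |R|=0.84348 <1
  x=-3.116: |R|=0.52845 <1
  x=-6.538: |R|=1.05641 >1
  x=-6.258: |R|=1.02787 >1
So |R|<1 on (-6.0000, 0).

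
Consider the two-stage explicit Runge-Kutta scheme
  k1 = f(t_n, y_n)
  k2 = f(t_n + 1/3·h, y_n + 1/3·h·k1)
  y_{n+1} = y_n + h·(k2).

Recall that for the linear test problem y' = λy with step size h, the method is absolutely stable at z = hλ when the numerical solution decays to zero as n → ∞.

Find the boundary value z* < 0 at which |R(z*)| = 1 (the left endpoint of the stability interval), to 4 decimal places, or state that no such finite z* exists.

z* = -3.0000.

With y'=λy (z=hλ):
  k1=λy_n ⇒ h·k1=z·y_n;  k2=λ(1+1/3z)y_n ⇒ h·k2=z(1+1/3z)y_n
  y_{n+1}/y_n = 1 + z(1+1/3z) = 1 + z + 1/3z²
  so R(z) = 1 + z + 1/3z².

Solve |R(x)|<1 on ℝ⁻.
x=-0.41: |R|=0.6460
R=1: x+1/3x²=0 ⇒ x=−3=-3.0000; min R=1−1/(4·1/3)=0.2500>−1
Confirm numerically:
  x=-2.920: |R|=0.92213 <1
  x=-2.403: |R|=0.52180 <1
  x=-2.116: |R|=0.37649 <1
  x=-1.218: |R|=0.27651 <1
  x=-3.476: |R|=1.55153 >1
  x=-3.379: |R|=1.42688 >1
  x=-3.238: |R|=1.25688 >1
Interval (-3.0000, 0).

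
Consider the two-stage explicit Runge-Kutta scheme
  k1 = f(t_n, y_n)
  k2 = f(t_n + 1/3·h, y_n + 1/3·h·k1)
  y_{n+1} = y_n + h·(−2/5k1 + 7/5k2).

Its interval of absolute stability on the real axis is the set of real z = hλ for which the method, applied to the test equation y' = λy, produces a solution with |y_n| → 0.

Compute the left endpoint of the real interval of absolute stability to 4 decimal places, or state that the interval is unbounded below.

left endpoint -2.1429.

On y'=λy, z=hλ:
  k1=λy_n ⇒ h·k1=z·y_n;  k2=λ(1+1/3z)y_n ⇒ h·k2=z(1+1/3z)y_n
  y_{n+1}/y_n = 1 − 2/5z + 7/5z(1+1/3z) = 1 + z + 7/15z²
  ⇒ R(z) = 1 + z + 7/15z².

Need |R(x)|<1, x<0.
x=-0.35: |R|=0.7072
R=1: x+7/15x²=0 ⇒ x=−15/7=-2.1429; min R=1−1/(4·7/15)=0.4643>−1
Confirm numerically:
  x=-2.084: |R|=0.94276 <1
  x=-2.061: |R|=0.92127 <1
  x=-0.977: |R|=0.46845 <1
  x=-0.883: |R|=0.48085 <1
  x=-2.697: |R|=1.69744 >1
  x=-2.337: |R|=1.21173 >1
  x=-2.283: |R|=1.14931 >1
Interval (-2.1429, 0).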